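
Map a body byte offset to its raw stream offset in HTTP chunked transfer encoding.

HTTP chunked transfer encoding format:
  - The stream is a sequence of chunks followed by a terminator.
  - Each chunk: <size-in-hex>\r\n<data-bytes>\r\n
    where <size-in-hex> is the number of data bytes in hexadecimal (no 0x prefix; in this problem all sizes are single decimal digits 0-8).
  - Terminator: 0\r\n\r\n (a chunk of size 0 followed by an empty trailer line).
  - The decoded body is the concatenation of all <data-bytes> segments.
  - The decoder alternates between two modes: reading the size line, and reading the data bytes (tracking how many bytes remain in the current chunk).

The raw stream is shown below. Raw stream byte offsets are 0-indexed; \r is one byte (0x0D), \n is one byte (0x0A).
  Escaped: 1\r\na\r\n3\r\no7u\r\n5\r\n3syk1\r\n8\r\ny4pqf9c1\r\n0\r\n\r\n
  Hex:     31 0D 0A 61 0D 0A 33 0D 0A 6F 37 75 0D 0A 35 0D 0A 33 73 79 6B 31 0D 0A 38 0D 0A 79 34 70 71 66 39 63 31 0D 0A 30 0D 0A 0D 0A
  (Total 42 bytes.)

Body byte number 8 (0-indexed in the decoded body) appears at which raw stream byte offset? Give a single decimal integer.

Chunk 1: stream[0..1]='1' size=0x1=1, data at stream[3..4]='a' -> body[0..1], body so far='a'
Chunk 2: stream[6..7]='3' size=0x3=3, data at stream[9..12]='o7u' -> body[1..4], body so far='ao7u'
Chunk 3: stream[14..15]='5' size=0x5=5, data at stream[17..22]='3syk1' -> body[4..9], body so far='ao7u3syk1'
Chunk 4: stream[24..25]='8' size=0x8=8, data at stream[27..35]='y4pqf9c1' -> body[9..17], body so far='ao7u3syk1y4pqf9c1'
Chunk 5: stream[37..38]='0' size=0 (terminator). Final body='ao7u3syk1y4pqf9c1' (17 bytes)
Body byte 8 at stream offset 21

Answer: 21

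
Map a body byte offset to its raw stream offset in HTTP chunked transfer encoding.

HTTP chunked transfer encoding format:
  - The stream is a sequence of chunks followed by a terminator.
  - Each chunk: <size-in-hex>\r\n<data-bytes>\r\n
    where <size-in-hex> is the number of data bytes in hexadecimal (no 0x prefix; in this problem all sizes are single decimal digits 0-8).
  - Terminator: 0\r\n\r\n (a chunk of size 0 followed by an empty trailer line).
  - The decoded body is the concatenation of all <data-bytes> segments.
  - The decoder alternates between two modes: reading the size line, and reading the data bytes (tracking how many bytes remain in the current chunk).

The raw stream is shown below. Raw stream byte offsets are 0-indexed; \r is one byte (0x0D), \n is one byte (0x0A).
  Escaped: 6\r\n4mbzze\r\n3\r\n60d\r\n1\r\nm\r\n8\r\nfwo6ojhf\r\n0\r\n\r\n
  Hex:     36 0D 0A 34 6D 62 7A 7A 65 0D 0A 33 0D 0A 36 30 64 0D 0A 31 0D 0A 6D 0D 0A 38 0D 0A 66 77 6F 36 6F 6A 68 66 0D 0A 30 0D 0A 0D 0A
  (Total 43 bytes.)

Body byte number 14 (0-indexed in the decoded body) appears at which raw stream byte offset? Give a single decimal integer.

Answer: 32

Derivation:
Chunk 1: stream[0..1]='6' size=0x6=6, data at stream[3..9]='4mbzze' -> body[0..6], body so far='4mbzze'
Chunk 2: stream[11..12]='3' size=0x3=3, data at stream[14..17]='60d' -> body[6..9], body so far='4mbzze60d'
Chunk 3: stream[19..20]='1' size=0x1=1, data at stream[22..23]='m' -> body[9..10], body so far='4mbzze60dm'
Chunk 4: stream[25..26]='8' size=0x8=8, data at stream[28..36]='fwo6ojhf' -> body[10..18], body so far='4mbzze60dmfwo6ojhf'
Chunk 5: stream[38..39]='0' size=0 (terminator). Final body='4mbzze60dmfwo6ojhf' (18 bytes)
Body byte 14 at stream offset 32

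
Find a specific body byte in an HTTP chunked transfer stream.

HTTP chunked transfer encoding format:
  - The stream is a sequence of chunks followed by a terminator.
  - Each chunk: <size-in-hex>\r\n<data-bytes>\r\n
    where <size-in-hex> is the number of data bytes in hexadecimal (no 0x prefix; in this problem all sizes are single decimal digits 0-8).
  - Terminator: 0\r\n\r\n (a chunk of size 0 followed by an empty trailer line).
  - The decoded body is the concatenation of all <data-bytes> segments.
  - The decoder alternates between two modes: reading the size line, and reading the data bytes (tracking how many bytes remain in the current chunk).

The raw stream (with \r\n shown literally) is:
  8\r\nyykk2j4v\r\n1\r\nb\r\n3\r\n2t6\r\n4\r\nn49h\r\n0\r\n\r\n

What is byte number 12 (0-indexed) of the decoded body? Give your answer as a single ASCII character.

Answer: n

Derivation:
Chunk 1: stream[0..1]='8' size=0x8=8, data at stream[3..11]='yykk2j4v' -> body[0..8], body so far='yykk2j4v'
Chunk 2: stream[13..14]='1' size=0x1=1, data at stream[16..17]='b' -> body[8..9], body so far='yykk2j4vb'
Chunk 3: stream[19..20]='3' size=0x3=3, data at stream[22..25]='2t6' -> body[9..12], body so far='yykk2j4vb2t6'
Chunk 4: stream[27..28]='4' size=0x4=4, data at stream[30..34]='n49h' -> body[12..16], body so far='yykk2j4vb2t6n49h'
Chunk 5: stream[36..37]='0' size=0 (terminator). Final body='yykk2j4vb2t6n49h' (16 bytes)
Body byte 12 = 'n'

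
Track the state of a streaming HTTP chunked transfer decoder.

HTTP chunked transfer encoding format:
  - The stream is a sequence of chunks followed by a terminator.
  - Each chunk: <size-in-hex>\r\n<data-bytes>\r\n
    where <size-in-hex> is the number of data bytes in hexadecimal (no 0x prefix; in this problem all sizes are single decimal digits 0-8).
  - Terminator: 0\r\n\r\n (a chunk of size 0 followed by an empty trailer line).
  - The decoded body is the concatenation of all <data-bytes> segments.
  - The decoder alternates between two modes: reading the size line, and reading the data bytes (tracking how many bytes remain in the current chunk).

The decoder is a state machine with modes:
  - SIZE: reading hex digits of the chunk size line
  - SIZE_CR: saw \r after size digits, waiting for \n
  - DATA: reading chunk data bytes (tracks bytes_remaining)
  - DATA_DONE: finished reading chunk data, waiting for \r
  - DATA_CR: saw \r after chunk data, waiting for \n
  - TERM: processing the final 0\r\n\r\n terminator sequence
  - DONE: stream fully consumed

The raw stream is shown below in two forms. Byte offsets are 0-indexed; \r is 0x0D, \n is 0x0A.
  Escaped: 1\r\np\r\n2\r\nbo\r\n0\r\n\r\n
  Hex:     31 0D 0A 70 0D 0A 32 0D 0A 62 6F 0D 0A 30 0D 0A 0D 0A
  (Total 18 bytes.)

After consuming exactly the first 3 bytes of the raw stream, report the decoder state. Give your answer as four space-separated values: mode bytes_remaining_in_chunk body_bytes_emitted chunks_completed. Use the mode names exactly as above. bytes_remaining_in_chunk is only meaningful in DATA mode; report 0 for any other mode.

Answer: DATA 1 0 0

Derivation:
Byte 0 = '1': mode=SIZE remaining=0 emitted=0 chunks_done=0
Byte 1 = 0x0D: mode=SIZE_CR remaining=0 emitted=0 chunks_done=0
Byte 2 = 0x0A: mode=DATA remaining=1 emitted=0 chunks_done=0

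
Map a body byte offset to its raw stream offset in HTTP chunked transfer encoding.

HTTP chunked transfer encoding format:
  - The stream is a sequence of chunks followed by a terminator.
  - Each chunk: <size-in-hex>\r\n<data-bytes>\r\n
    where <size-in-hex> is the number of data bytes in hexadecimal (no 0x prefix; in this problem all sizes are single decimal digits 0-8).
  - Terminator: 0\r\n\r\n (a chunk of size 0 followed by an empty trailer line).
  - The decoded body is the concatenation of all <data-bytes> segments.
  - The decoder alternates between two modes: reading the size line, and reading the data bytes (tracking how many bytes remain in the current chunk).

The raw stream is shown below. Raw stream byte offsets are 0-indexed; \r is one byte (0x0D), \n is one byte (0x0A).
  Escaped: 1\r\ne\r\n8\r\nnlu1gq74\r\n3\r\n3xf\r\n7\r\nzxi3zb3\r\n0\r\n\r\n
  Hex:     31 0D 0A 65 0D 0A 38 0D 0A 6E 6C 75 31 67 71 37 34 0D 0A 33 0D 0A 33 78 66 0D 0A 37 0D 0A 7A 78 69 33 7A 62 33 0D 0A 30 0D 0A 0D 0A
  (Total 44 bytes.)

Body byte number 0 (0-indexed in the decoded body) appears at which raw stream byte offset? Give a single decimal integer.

Answer: 3

Derivation:
Chunk 1: stream[0..1]='1' size=0x1=1, data at stream[3..4]='e' -> body[0..1], body so far='e'
Chunk 2: stream[6..7]='8' size=0x8=8, data at stream[9..17]='nlu1gq74' -> body[1..9], body so far='enlu1gq74'
Chunk 3: stream[19..20]='3' size=0x3=3, data at stream[22..25]='3xf' -> body[9..12], body so far='enlu1gq743xf'
Chunk 4: stream[27..28]='7' size=0x7=7, data at stream[30..37]='zxi3zb3' -> body[12..19], body so far='enlu1gq743xfzxi3zb3'
Chunk 5: stream[39..40]='0' size=0 (terminator). Final body='enlu1gq743xfzxi3zb3' (19 bytes)
Body byte 0 at stream offset 3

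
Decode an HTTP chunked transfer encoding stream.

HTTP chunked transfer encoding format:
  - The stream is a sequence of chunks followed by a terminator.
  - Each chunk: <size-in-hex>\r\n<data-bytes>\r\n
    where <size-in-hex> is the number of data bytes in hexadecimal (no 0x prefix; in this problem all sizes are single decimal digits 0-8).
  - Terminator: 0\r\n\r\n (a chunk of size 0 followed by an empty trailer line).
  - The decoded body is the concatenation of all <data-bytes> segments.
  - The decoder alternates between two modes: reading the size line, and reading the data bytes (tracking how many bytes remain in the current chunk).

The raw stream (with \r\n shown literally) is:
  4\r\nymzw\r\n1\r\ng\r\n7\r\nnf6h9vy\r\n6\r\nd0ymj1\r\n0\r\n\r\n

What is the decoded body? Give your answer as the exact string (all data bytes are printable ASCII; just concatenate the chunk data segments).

Answer: ymzwgnf6h9vyd0ymj1

Derivation:
Chunk 1: stream[0..1]='4' size=0x4=4, data at stream[3..7]='ymzw' -> body[0..4], body so far='ymzw'
Chunk 2: stream[9..10]='1' size=0x1=1, data at stream[12..13]='g' -> body[4..5], body so far='ymzwg'
Chunk 3: stream[15..16]='7' size=0x7=7, data at stream[18..25]='nf6h9vy' -> body[5..12], body so far='ymzwgnf6h9vy'
Chunk 4: stream[27..28]='6' size=0x6=6, data at stream[30..36]='d0ymj1' -> body[12..18], body so far='ymzwgnf6h9vyd0ymj1'
Chunk 5: stream[38..39]='0' size=0 (terminator). Final body='ymzwgnf6h9vyd0ymj1' (18 bytes)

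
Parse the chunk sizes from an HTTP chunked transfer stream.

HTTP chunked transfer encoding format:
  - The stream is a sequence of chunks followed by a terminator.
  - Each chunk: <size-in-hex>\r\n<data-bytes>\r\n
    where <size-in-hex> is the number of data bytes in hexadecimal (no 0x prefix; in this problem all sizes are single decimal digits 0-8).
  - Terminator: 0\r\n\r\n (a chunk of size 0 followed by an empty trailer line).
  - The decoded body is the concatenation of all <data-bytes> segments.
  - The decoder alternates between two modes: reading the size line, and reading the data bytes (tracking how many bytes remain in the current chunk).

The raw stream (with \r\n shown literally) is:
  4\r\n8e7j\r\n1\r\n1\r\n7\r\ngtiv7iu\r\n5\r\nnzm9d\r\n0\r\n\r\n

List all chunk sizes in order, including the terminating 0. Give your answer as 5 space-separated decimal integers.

Answer: 4 1 7 5 0

Derivation:
Chunk 1: stream[0..1]='4' size=0x4=4, data at stream[3..7]='8e7j' -> body[0..4], body so far='8e7j'
Chunk 2: stream[9..10]='1' size=0x1=1, data at stream[12..13]='1' -> body[4..5], body so far='8e7j1'
Chunk 3: stream[15..16]='7' size=0x7=7, data at stream[18..25]='gtiv7iu' -> body[5..12], body so far='8e7j1gtiv7iu'
Chunk 4: stream[27..28]='5' size=0x5=5, data at stream[30..35]='nzm9d' -> body[12..17], body so far='8e7j1gtiv7iunzm9d'
Chunk 5: stream[37..38]='0' size=0 (terminator). Final body='8e7j1gtiv7iunzm9d' (17 bytes)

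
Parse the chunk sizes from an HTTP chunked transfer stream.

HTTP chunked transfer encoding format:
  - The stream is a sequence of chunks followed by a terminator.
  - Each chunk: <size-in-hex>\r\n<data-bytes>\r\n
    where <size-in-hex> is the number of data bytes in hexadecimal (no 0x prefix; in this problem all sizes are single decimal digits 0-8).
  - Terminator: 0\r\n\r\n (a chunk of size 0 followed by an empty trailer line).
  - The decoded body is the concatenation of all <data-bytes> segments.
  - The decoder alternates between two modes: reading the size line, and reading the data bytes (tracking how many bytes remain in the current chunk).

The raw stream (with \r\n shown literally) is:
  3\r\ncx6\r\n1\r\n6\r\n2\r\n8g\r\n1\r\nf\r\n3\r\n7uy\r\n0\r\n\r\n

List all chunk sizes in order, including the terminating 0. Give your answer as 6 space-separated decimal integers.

Chunk 1: stream[0..1]='3' size=0x3=3, data at stream[3..6]='cx6' -> body[0..3], body so far='cx6'
Chunk 2: stream[8..9]='1' size=0x1=1, data at stream[11..12]='6' -> body[3..4], body so far='cx66'
Chunk 3: stream[14..15]='2' size=0x2=2, data at stream[17..19]='8g' -> body[4..6], body so far='cx668g'
Chunk 4: stream[21..22]='1' size=0x1=1, data at stream[24..25]='f' -> body[6..7], body so far='cx668gf'
Chunk 5: stream[27..28]='3' size=0x3=3, data at stream[30..33]='7uy' -> body[7..10], body so far='cx668gf7uy'
Chunk 6: stream[35..36]='0' size=0 (terminator). Final body='cx668gf7uy' (10 bytes)

Answer: 3 1 2 1 3 0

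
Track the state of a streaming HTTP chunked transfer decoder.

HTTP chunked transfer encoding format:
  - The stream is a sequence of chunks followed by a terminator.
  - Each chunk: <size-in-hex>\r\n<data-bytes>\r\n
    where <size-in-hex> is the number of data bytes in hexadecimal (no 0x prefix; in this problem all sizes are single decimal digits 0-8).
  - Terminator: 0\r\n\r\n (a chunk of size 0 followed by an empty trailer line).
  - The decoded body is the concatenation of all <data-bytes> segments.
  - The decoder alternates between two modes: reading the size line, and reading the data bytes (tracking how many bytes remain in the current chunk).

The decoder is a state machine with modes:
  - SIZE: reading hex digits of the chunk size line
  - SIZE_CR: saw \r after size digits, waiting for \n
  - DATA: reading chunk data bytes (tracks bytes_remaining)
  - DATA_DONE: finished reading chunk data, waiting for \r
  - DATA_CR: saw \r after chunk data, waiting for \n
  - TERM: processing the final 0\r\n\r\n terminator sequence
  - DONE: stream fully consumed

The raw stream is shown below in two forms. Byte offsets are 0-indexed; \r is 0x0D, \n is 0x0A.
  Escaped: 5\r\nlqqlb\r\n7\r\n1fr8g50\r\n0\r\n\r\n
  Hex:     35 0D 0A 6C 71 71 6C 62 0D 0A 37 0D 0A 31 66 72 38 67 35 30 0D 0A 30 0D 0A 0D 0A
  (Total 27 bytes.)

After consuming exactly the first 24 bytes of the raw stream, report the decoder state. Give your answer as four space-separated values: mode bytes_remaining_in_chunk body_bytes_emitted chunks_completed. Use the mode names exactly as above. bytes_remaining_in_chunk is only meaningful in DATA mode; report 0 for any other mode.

Byte 0 = '5': mode=SIZE remaining=0 emitted=0 chunks_done=0
Byte 1 = 0x0D: mode=SIZE_CR remaining=0 emitted=0 chunks_done=0
Byte 2 = 0x0A: mode=DATA remaining=5 emitted=0 chunks_done=0
Byte 3 = 'l': mode=DATA remaining=4 emitted=1 chunks_done=0
Byte 4 = 'q': mode=DATA remaining=3 emitted=2 chunks_done=0
Byte 5 = 'q': mode=DATA remaining=2 emitted=3 chunks_done=0
Byte 6 = 'l': mode=DATA remaining=1 emitted=4 chunks_done=0
Byte 7 = 'b': mode=DATA_DONE remaining=0 emitted=5 chunks_done=0
Byte 8 = 0x0D: mode=DATA_CR remaining=0 emitted=5 chunks_done=0
Byte 9 = 0x0A: mode=SIZE remaining=0 emitted=5 chunks_done=1
Byte 10 = '7': mode=SIZE remaining=0 emitted=5 chunks_done=1
Byte 11 = 0x0D: mode=SIZE_CR remaining=0 emitted=5 chunks_done=1
Byte 12 = 0x0A: mode=DATA remaining=7 emitted=5 chunks_done=1
Byte 13 = '1': mode=DATA remaining=6 emitted=6 chunks_done=1
Byte 14 = 'f': mode=DATA remaining=5 emitted=7 chunks_done=1
Byte 15 = 'r': mode=DATA remaining=4 emitted=8 chunks_done=1
Byte 16 = '8': mode=DATA remaining=3 emitted=9 chunks_done=1
Byte 17 = 'g': mode=DATA remaining=2 emitted=10 chunks_done=1
Byte 18 = '5': mode=DATA remaining=1 emitted=11 chunks_done=1
Byte 19 = '0': mode=DATA_DONE remaining=0 emitted=12 chunks_done=1
Byte 20 = 0x0D: mode=DATA_CR remaining=0 emitted=12 chunks_done=1
Byte 21 = 0x0A: mode=SIZE remaining=0 emitted=12 chunks_done=2
Byte 22 = '0': mode=SIZE remaining=0 emitted=12 chunks_done=2
Byte 23 = 0x0D: mode=SIZE_CR remaining=0 emitted=12 chunks_done=2

Answer: SIZE_CR 0 12 2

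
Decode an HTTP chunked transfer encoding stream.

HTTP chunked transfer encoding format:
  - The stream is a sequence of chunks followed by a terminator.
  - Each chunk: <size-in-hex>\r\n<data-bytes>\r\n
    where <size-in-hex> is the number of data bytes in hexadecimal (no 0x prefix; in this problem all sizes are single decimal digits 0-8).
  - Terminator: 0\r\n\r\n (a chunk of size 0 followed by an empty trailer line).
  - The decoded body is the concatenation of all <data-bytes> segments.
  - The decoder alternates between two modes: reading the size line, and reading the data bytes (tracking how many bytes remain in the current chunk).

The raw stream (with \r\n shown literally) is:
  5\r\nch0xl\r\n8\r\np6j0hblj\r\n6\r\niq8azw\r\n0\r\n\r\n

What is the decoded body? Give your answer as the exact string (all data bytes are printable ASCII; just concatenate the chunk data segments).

Answer: ch0xlp6j0hbljiq8azw

Derivation:
Chunk 1: stream[0..1]='5' size=0x5=5, data at stream[3..8]='ch0xl' -> body[0..5], body so far='ch0xl'
Chunk 2: stream[10..11]='8' size=0x8=8, data at stream[13..21]='p6j0hblj' -> body[5..13], body so far='ch0xlp6j0hblj'
Chunk 3: stream[23..24]='6' size=0x6=6, data at stream[26..32]='iq8azw' -> body[13..19], body so far='ch0xlp6j0hbljiq8azw'
Chunk 4: stream[34..35]='0' size=0 (terminator). Final body='ch0xlp6j0hbljiq8azw' (19 bytes)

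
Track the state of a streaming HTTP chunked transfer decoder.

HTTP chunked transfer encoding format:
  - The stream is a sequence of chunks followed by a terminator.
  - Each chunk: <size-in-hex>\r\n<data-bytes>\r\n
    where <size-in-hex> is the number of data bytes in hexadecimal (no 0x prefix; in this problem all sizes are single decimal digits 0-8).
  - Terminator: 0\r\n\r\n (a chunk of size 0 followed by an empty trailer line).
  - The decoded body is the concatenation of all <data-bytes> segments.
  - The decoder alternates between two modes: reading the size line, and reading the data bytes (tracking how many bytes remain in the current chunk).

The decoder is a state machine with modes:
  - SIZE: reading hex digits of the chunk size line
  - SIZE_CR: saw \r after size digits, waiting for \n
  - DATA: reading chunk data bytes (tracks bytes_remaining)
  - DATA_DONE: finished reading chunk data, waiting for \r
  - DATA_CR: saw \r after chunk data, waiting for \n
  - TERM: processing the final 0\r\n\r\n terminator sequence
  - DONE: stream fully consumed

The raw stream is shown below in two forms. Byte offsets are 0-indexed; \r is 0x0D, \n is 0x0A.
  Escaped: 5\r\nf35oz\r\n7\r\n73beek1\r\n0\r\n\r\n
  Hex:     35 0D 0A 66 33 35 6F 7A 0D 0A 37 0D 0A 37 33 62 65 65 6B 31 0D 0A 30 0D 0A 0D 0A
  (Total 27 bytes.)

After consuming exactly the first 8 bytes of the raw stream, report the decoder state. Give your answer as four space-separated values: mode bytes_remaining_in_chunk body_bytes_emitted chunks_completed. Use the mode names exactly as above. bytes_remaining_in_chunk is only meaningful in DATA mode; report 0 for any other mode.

Answer: DATA_DONE 0 5 0

Derivation:
Byte 0 = '5': mode=SIZE remaining=0 emitted=0 chunks_done=0
Byte 1 = 0x0D: mode=SIZE_CR remaining=0 emitted=0 chunks_done=0
Byte 2 = 0x0A: mode=DATA remaining=5 emitted=0 chunks_done=0
Byte 3 = 'f': mode=DATA remaining=4 emitted=1 chunks_done=0
Byte 4 = '3': mode=DATA remaining=3 emitted=2 chunks_done=0
Byte 5 = '5': mode=DATA remaining=2 emitted=3 chunks_done=0
Byte 6 = 'o': mode=DATA remaining=1 emitted=4 chunks_done=0
Byte 7 = 'z': mode=DATA_DONE remaining=0 emitted=5 chunks_done=0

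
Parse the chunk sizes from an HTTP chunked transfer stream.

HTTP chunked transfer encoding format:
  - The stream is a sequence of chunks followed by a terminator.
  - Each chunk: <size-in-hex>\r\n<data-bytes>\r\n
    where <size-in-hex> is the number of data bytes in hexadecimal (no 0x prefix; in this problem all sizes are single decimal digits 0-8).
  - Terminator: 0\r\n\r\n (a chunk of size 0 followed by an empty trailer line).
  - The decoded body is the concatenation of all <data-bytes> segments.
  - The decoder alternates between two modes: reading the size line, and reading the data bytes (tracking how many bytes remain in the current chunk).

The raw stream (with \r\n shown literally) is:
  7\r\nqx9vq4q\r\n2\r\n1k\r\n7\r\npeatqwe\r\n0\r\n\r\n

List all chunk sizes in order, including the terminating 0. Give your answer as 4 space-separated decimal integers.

Answer: 7 2 7 0

Derivation:
Chunk 1: stream[0..1]='7' size=0x7=7, data at stream[3..10]='qx9vq4q' -> body[0..7], body so far='qx9vq4q'
Chunk 2: stream[12..13]='2' size=0x2=2, data at stream[15..17]='1k' -> body[7..9], body so far='qx9vq4q1k'
Chunk 3: stream[19..20]='7' size=0x7=7, data at stream[22..29]='peatqwe' -> body[9..16], body so far='qx9vq4q1kpeatqwe'
Chunk 4: stream[31..32]='0' size=0 (terminator). Final body='qx9vq4q1kpeatqwe' (16 bytes)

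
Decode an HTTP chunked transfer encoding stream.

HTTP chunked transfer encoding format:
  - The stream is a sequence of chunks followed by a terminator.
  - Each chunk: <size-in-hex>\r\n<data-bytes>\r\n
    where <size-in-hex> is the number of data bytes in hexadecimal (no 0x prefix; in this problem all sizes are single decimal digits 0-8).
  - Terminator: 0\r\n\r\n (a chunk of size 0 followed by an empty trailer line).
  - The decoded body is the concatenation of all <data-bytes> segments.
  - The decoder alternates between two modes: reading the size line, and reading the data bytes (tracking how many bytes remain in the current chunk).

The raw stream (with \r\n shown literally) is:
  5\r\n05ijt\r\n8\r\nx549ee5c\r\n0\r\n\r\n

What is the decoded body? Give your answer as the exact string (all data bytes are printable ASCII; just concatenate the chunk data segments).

Chunk 1: stream[0..1]='5' size=0x5=5, data at stream[3..8]='05ijt' -> body[0..5], body so far='05ijt'
Chunk 2: stream[10..11]='8' size=0x8=8, data at stream[13..21]='x549ee5c' -> body[5..13], body so far='05ijtx549ee5c'
Chunk 3: stream[23..24]='0' size=0 (terminator). Final body='05ijtx549ee5c' (13 bytes)

Answer: 05ijtx549ee5c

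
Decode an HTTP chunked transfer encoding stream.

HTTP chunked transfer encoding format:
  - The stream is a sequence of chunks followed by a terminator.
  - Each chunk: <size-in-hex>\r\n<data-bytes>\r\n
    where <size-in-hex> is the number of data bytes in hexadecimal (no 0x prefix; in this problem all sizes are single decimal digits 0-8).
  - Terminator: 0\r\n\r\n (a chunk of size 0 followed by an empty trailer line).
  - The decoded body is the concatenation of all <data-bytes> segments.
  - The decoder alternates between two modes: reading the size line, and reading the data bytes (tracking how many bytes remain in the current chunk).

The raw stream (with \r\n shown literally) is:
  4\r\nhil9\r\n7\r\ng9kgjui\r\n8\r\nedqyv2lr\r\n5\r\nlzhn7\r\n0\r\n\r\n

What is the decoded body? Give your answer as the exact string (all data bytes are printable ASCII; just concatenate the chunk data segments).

Answer: hil9g9kgjuiedqyv2lrlzhn7

Derivation:
Chunk 1: stream[0..1]='4' size=0x4=4, data at stream[3..7]='hil9' -> body[0..4], body so far='hil9'
Chunk 2: stream[9..10]='7' size=0x7=7, data at stream[12..19]='g9kgjui' -> body[4..11], body so far='hil9g9kgjui'
Chunk 3: stream[21..22]='8' size=0x8=8, data at stream[24..32]='edqyv2lr' -> body[11..19], body so far='hil9g9kgjuiedqyv2lr'
Chunk 4: stream[34..35]='5' size=0x5=5, data at stream[37..42]='lzhn7' -> body[19..24], body so far='hil9g9kgjuiedqyv2lrlzhn7'
Chunk 5: stream[44..45]='0' size=0 (terminator). Final body='hil9g9kgjuiedqyv2lrlzhn7' (24 bytes)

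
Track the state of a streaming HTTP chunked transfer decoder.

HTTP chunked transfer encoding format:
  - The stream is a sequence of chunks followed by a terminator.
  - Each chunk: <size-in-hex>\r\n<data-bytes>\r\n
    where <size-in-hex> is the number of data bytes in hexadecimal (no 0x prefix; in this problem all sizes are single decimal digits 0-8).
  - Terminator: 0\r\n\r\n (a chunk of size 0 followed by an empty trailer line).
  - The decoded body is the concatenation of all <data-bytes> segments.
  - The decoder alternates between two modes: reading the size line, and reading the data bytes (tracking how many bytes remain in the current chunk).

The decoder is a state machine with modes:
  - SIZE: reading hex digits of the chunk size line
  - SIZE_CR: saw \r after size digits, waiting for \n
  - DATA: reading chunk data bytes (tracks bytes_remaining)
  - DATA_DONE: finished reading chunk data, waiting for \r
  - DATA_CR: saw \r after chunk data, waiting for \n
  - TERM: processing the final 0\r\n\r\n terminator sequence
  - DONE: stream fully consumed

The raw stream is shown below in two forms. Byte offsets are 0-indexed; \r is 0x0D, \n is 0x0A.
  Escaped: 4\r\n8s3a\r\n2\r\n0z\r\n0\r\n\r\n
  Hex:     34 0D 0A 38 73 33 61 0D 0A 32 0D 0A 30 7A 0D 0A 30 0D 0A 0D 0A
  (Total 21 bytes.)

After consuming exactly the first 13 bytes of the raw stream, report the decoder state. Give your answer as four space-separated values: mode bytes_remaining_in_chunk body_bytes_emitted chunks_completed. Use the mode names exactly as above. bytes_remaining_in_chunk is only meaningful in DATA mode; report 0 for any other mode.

Answer: DATA 1 5 1

Derivation:
Byte 0 = '4': mode=SIZE remaining=0 emitted=0 chunks_done=0
Byte 1 = 0x0D: mode=SIZE_CR remaining=0 emitted=0 chunks_done=0
Byte 2 = 0x0A: mode=DATA remaining=4 emitted=0 chunks_done=0
Byte 3 = '8': mode=DATA remaining=3 emitted=1 chunks_done=0
Byte 4 = 's': mode=DATA remaining=2 emitted=2 chunks_done=0
Byte 5 = '3': mode=DATA remaining=1 emitted=3 chunks_done=0
Byte 6 = 'a': mode=DATA_DONE remaining=0 emitted=4 chunks_done=0
Byte 7 = 0x0D: mode=DATA_CR remaining=0 emitted=4 chunks_done=0
Byte 8 = 0x0A: mode=SIZE remaining=0 emitted=4 chunks_done=1
Byte 9 = '2': mode=SIZE remaining=0 emitted=4 chunks_done=1
Byte 10 = 0x0D: mode=SIZE_CR remaining=0 emitted=4 chunks_done=1
Byte 11 = 0x0A: mode=DATA remaining=2 emitted=4 chunks_done=1
Byte 12 = '0': mode=DATA remaining=1 emitted=5 chunks_done=1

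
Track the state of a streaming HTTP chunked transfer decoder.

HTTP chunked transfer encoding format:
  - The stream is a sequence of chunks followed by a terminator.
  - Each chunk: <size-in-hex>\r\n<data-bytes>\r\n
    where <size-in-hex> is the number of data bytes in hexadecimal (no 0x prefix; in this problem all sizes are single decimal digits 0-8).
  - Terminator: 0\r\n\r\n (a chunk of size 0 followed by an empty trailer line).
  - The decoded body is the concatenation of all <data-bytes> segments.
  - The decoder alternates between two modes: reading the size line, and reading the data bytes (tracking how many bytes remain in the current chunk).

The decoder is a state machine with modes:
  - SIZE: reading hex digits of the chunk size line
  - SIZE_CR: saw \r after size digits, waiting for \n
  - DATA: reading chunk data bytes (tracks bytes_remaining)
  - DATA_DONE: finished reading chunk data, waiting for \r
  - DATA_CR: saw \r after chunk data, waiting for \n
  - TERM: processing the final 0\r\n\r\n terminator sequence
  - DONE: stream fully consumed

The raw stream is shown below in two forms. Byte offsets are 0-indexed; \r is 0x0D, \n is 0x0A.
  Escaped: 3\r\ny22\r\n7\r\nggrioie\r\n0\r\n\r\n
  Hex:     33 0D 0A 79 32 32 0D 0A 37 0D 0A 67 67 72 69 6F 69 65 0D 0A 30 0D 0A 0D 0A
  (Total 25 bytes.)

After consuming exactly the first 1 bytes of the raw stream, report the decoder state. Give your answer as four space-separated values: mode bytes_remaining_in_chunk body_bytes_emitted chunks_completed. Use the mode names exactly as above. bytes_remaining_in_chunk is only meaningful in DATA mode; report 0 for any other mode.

Answer: SIZE 0 0 0

Derivation:
Byte 0 = '3': mode=SIZE remaining=0 emitted=0 chunks_done=0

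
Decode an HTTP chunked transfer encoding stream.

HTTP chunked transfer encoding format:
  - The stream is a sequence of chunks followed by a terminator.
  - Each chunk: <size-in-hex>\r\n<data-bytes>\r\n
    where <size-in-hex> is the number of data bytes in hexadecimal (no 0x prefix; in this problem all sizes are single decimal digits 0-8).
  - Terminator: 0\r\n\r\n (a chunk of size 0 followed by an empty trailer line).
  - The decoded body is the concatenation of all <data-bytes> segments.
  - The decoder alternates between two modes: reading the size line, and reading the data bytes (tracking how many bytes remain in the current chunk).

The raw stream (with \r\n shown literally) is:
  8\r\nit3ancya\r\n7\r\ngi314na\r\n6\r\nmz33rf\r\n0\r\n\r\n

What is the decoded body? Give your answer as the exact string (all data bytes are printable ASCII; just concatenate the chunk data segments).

Answer: it3ancyagi314namz33rf

Derivation:
Chunk 1: stream[0..1]='8' size=0x8=8, data at stream[3..11]='it3ancya' -> body[0..8], body so far='it3ancya'
Chunk 2: stream[13..14]='7' size=0x7=7, data at stream[16..23]='gi314na' -> body[8..15], body so far='it3ancyagi314na'
Chunk 3: stream[25..26]='6' size=0x6=6, data at stream[28..34]='mz33rf' -> body[15..21], body so far='it3ancyagi314namz33rf'
Chunk 4: stream[36..37]='0' size=0 (terminator). Final body='it3ancyagi314namz33rf' (21 bytes)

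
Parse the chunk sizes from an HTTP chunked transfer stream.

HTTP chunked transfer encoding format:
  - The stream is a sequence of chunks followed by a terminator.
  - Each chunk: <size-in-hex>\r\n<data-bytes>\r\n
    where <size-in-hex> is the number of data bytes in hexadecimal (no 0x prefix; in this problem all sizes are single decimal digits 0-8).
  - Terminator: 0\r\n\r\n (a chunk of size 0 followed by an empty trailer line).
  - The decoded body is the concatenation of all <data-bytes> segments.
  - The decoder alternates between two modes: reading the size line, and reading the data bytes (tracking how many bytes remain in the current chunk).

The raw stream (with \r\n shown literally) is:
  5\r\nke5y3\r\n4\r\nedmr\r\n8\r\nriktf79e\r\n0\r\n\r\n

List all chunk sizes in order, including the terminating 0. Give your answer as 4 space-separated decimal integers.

Answer: 5 4 8 0

Derivation:
Chunk 1: stream[0..1]='5' size=0x5=5, data at stream[3..8]='ke5y3' -> body[0..5], body so far='ke5y3'
Chunk 2: stream[10..11]='4' size=0x4=4, data at stream[13..17]='edmr' -> body[5..9], body so far='ke5y3edmr'
Chunk 3: stream[19..20]='8' size=0x8=8, data at stream[22..30]='riktf79e' -> body[9..17], body so far='ke5y3edmrriktf79e'
Chunk 4: stream[32..33]='0' size=0 (terminator). Final body='ke5y3edmrriktf79e' (17 bytes)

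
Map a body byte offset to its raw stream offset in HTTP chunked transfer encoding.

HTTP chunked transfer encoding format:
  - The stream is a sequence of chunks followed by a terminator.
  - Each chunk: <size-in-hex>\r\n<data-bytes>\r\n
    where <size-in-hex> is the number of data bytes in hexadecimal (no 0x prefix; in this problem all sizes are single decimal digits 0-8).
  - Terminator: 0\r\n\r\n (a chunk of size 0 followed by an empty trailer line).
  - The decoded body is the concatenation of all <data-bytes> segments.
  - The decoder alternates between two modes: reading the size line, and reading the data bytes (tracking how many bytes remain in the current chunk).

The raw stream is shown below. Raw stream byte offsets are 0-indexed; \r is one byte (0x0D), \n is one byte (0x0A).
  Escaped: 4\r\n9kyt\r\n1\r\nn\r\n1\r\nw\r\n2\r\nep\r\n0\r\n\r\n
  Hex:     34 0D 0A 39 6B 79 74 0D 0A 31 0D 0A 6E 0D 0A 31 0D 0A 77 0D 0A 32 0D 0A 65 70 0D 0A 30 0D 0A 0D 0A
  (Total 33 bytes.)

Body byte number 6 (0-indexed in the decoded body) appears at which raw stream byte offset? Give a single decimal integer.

Answer: 24

Derivation:
Chunk 1: stream[0..1]='4' size=0x4=4, data at stream[3..7]='9kyt' -> body[0..4], body so far='9kyt'
Chunk 2: stream[9..10]='1' size=0x1=1, data at stream[12..13]='n' -> body[4..5], body so far='9kytn'
Chunk 3: stream[15..16]='1' size=0x1=1, data at stream[18..19]='w' -> body[5..6], body so far='9kytnw'
Chunk 4: stream[21..22]='2' size=0x2=2, data at stream[24..26]='ep' -> body[6..8], body so far='9kytnwep'
Chunk 5: stream[28..29]='0' size=0 (terminator). Final body='9kytnwep' (8 bytes)
Body byte 6 at stream offset 24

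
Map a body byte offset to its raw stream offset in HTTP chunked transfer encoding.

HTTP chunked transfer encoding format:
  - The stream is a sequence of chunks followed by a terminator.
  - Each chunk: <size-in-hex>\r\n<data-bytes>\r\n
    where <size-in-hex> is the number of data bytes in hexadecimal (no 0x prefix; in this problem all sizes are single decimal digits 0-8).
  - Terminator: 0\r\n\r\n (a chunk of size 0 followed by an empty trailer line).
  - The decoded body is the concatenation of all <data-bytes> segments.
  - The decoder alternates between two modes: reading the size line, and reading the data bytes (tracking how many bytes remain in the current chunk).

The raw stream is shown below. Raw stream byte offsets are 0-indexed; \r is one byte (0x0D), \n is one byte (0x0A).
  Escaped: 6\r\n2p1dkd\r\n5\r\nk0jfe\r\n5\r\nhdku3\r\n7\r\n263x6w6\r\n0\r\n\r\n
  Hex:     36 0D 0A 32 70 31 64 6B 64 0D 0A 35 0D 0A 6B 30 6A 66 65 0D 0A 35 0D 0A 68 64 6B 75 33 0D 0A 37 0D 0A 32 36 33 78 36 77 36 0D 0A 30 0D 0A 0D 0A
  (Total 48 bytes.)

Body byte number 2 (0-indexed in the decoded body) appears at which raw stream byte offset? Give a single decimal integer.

Chunk 1: stream[0..1]='6' size=0x6=6, data at stream[3..9]='2p1dkd' -> body[0..6], body so far='2p1dkd'
Chunk 2: stream[11..12]='5' size=0x5=5, data at stream[14..19]='k0jfe' -> body[6..11], body so far='2p1dkdk0jfe'
Chunk 3: stream[21..22]='5' size=0x5=5, data at stream[24..29]='hdku3' -> body[11..16], body so far='2p1dkdk0jfehdku3'
Chunk 4: stream[31..32]='7' size=0x7=7, data at stream[34..41]='263x6w6' -> body[16..23], body so far='2p1dkdk0jfehdku3263x6w6'
Chunk 5: stream[43..44]='0' size=0 (terminator). Final body='2p1dkdk0jfehdku3263x6w6' (23 bytes)
Body byte 2 at stream offset 5

Answer: 5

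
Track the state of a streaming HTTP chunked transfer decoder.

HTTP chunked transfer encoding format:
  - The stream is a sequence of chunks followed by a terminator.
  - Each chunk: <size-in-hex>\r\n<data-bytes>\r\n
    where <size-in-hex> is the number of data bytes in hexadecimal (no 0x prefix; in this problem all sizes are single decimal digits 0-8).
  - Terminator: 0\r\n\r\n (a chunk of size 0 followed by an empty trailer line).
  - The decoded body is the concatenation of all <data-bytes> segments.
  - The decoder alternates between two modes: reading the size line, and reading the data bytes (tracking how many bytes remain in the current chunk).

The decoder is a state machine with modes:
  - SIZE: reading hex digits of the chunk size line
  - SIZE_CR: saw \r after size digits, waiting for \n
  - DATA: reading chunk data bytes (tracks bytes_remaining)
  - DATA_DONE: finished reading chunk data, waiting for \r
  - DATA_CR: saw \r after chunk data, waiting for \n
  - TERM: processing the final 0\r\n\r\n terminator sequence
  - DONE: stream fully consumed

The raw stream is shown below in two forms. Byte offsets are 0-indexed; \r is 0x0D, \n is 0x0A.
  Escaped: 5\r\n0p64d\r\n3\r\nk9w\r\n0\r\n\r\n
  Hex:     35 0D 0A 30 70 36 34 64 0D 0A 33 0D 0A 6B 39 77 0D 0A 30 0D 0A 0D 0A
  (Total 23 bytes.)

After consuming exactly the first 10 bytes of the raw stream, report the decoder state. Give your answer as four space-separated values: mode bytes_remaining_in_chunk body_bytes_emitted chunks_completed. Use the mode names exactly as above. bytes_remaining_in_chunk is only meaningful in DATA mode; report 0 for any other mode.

Byte 0 = '5': mode=SIZE remaining=0 emitted=0 chunks_done=0
Byte 1 = 0x0D: mode=SIZE_CR remaining=0 emitted=0 chunks_done=0
Byte 2 = 0x0A: mode=DATA remaining=5 emitted=0 chunks_done=0
Byte 3 = '0': mode=DATA remaining=4 emitted=1 chunks_done=0
Byte 4 = 'p': mode=DATA remaining=3 emitted=2 chunks_done=0
Byte 5 = '6': mode=DATA remaining=2 emitted=3 chunks_done=0
Byte 6 = '4': mode=DATA remaining=1 emitted=4 chunks_done=0
Byte 7 = 'd': mode=DATA_DONE remaining=0 emitted=5 chunks_done=0
Byte 8 = 0x0D: mode=DATA_CR remaining=0 emitted=5 chunks_done=0
Byte 9 = 0x0A: mode=SIZE remaining=0 emitted=5 chunks_done=1

Answer: SIZE 0 5 1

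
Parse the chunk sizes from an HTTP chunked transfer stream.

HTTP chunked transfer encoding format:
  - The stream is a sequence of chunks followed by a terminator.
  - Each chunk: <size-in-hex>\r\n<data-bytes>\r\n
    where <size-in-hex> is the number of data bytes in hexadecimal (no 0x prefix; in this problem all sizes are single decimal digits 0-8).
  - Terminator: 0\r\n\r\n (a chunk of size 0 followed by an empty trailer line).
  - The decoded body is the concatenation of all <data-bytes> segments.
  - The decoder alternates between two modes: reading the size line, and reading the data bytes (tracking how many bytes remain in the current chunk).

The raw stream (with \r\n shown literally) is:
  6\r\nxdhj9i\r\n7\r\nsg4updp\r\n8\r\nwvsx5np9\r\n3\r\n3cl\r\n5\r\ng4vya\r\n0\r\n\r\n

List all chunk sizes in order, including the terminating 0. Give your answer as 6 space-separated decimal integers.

Chunk 1: stream[0..1]='6' size=0x6=6, data at stream[3..9]='xdhj9i' -> body[0..6], body so far='xdhj9i'
Chunk 2: stream[11..12]='7' size=0x7=7, data at stream[14..21]='sg4updp' -> body[6..13], body so far='xdhj9isg4updp'
Chunk 3: stream[23..24]='8' size=0x8=8, data at stream[26..34]='wvsx5np9' -> body[13..21], body so far='xdhj9isg4updpwvsx5np9'
Chunk 4: stream[36..37]='3' size=0x3=3, data at stream[39..42]='3cl' -> body[21..24], body so far='xdhj9isg4updpwvsx5np93cl'
Chunk 5: stream[44..45]='5' size=0x5=5, data at stream[47..52]='g4vya' -> body[24..29], body so far='xdhj9isg4updpwvsx5np93clg4vya'
Chunk 6: stream[54..55]='0' size=0 (terminator). Final body='xdhj9isg4updpwvsx5np93clg4vya' (29 bytes)

Answer: 6 7 8 3 5 0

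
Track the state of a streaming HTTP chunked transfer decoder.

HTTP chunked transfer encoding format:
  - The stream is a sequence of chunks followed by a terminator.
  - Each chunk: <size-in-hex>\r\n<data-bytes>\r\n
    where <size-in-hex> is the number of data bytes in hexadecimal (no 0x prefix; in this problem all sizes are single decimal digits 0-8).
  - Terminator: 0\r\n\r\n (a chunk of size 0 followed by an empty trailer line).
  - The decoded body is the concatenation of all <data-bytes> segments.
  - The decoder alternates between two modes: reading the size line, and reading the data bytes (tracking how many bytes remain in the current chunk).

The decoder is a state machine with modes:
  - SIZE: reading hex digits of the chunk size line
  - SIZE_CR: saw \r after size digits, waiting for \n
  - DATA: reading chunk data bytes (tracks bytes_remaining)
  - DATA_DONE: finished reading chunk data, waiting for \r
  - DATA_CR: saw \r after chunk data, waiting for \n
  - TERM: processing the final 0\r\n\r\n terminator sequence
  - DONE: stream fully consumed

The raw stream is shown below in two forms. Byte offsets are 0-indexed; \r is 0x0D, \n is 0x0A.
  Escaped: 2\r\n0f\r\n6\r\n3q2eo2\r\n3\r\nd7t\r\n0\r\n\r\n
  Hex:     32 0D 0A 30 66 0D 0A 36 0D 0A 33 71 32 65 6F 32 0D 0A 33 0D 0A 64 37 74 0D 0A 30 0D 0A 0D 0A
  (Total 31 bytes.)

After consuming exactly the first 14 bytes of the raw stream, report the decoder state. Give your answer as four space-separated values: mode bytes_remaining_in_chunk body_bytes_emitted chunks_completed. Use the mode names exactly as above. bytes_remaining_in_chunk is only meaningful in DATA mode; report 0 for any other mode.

Byte 0 = '2': mode=SIZE remaining=0 emitted=0 chunks_done=0
Byte 1 = 0x0D: mode=SIZE_CR remaining=0 emitted=0 chunks_done=0
Byte 2 = 0x0A: mode=DATA remaining=2 emitted=0 chunks_done=0
Byte 3 = '0': mode=DATA remaining=1 emitted=1 chunks_done=0
Byte 4 = 'f': mode=DATA_DONE remaining=0 emitted=2 chunks_done=0
Byte 5 = 0x0D: mode=DATA_CR remaining=0 emitted=2 chunks_done=0
Byte 6 = 0x0A: mode=SIZE remaining=0 emitted=2 chunks_done=1
Byte 7 = '6': mode=SIZE remaining=0 emitted=2 chunks_done=1
Byte 8 = 0x0D: mode=SIZE_CR remaining=0 emitted=2 chunks_done=1
Byte 9 = 0x0A: mode=DATA remaining=6 emitted=2 chunks_done=1
Byte 10 = '3': mode=DATA remaining=5 emitted=3 chunks_done=1
Byte 11 = 'q': mode=DATA remaining=4 emitted=4 chunks_done=1
Byte 12 = '2': mode=DATA remaining=3 emitted=5 chunks_done=1
Byte 13 = 'e': mode=DATA remaining=2 emitted=6 chunks_done=1

Answer: DATA 2 6 1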